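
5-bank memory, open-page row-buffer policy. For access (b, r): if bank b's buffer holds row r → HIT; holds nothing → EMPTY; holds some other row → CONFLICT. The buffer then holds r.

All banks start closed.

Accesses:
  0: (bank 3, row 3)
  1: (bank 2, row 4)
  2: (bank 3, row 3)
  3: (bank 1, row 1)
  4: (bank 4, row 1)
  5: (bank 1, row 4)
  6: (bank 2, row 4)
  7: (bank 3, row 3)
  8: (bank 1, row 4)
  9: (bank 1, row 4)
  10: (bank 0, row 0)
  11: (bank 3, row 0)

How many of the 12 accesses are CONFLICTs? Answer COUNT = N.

  [0] b3 r3: no row ⇒ E
  [1] b2 r4: no row ⇒ E
  [2] b3 r3: had r3 ⇒ H
  [3] b1 r1: no row ⇒ E
  [4] b4 r1: no row ⇒ E
  [5] b1 r4: had r1 ⇒ C
  [6] b2 r4: had r4 ⇒ H
  [7] b3 r3: had r3 ⇒ H
  [8] b1 r4: had r4 ⇒ H
  [9] b1 r4: had r4 ⇒ H
  [10] b0 r0: no row ⇒ E
  [11] b3 r0: had r3 ⇒ C

COUNT = 2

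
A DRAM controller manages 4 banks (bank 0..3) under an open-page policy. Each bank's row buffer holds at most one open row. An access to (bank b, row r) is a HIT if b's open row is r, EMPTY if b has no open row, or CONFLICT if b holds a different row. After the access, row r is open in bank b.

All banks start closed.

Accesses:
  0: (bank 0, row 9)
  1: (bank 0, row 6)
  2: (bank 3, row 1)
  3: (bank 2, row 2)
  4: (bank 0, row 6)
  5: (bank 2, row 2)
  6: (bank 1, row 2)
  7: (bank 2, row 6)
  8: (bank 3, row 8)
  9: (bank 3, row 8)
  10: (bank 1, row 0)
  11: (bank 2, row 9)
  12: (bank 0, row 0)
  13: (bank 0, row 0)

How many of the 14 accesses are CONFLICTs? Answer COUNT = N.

COUNT = 6

step 0: bank0 None->9 [EMPTY]
step 1: bank0 9->6 [CONFLICT]
step 2: bank3 None->1 [EMPTY]
step 3: bank2 None->2 [EMPTY]
step 4: bank0 6->6 [HIT]
step 5: bank2 2->2 [HIT]
step 6: bank1 None->2 [EMPTY]
step 7: bank2 2->6 [CONFLICT]
step 8: bank3 1->8 [CONFLICT]
step 9: bank3 8->8 [HIT]
step 10: bank1 2->0 [CONFLICT]
step 11: bank2 6->9 [CONFLICT]
step 12: bank0 6->0 [CONFLICT]
step 13: bank0 0->0 [HIT]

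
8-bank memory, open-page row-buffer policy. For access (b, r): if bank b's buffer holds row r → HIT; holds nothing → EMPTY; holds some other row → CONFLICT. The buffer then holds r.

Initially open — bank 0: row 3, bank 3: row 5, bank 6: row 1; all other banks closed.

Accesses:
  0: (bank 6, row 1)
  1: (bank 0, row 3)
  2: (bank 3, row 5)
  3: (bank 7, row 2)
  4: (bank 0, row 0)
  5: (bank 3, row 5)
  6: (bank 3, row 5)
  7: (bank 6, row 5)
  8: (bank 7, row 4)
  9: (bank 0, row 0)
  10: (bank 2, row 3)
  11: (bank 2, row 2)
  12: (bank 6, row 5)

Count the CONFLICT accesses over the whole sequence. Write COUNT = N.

COUNT = 4

step 0: bank6 1->1 [HIT]
step 1: bank0 3->3 [HIT]
step 2: bank3 5->5 [HIT]
step 3: bank7 None->2 [EMPTY]
step 4: bank0 3->0 [CONFLICT]
step 5: bank3 5->5 [HIT]
step 6: bank3 5->5 [HIT]
step 7: bank6 1->5 [CONFLICT]
step 8: bank7 2->4 [CONFLICT]
step 9: bank0 0->0 [HIT]
step 10: bank2 None->3 [EMPTY]
step 11: bank2 3->2 [CONFLICT]
step 12: bank6 5->5 [HIT]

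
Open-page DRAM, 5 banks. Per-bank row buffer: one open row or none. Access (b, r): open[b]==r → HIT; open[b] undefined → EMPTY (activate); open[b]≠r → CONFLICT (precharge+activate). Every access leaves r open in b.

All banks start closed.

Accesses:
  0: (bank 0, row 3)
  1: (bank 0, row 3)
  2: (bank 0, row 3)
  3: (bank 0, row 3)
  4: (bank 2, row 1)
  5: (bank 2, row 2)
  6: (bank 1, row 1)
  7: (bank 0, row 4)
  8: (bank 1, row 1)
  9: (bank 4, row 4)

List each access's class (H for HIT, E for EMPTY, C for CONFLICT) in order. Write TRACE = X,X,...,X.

0: bank 0 row 3 — prev None → EMPTY
1: bank 0 row 3 — prev 3 → HIT
2: bank 0 row 3 — prev 3 → HIT
3: bank 0 row 3 — prev 3 → HIT
4: bank 2 row 1 — prev None → EMPTY
5: bank 2 row 2 — prev 1 → CONFLICT
6: bank 1 row 1 — prev None → EMPTY
7: bank 0 row 4 — prev 3 → CONFLICT
8: bank 1 row 1 — prev 1 → HIT
9: bank 4 row 4 — prev None → EMPTY

TRACE = E,H,H,H,E,C,E,C,H,E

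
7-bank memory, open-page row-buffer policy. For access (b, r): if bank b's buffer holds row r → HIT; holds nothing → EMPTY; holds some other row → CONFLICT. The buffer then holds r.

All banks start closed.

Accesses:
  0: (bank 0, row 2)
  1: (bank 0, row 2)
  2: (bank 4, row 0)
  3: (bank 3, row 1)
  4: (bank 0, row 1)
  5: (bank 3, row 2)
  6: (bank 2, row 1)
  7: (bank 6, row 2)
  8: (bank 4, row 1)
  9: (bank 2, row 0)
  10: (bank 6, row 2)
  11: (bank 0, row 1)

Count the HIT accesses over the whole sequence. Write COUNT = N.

COUNT = 3

step 0: bank0 None->2 [EMPTY]
step 1: bank0 2->2 [HIT]
step 2: bank4 None->0 [EMPTY]
step 3: bank3 None->1 [EMPTY]
step 4: bank0 2->1 [CONFLICT]
step 5: bank3 1->2 [CONFLICT]
step 6: bank2 None->1 [EMPTY]
step 7: bank6 None->2 [EMPTY]
step 8: bank4 0->1 [CONFLICT]
step 9: bank2 1->0 [CONFLICT]
step 10: bank6 2->2 [HIT]
step 11: bank0 1->1 [HIT]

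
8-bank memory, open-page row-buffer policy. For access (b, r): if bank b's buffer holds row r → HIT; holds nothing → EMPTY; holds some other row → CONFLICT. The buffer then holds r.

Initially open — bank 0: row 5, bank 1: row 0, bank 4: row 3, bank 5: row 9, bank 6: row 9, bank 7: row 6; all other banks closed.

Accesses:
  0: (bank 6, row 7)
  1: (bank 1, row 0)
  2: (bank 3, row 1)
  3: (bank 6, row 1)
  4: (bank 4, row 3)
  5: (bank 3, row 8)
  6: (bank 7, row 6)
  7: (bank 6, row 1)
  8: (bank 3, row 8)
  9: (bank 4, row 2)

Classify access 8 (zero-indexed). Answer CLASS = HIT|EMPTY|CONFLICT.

  [0] b6 r7: had r9 ⇒ C
  [1] b1 r0: had r0 ⇒ H
  [2] b3 r1: no row ⇒ E
  [3] b6 r1: had r7 ⇒ C
  [4] b4 r3: had r3 ⇒ H
  [5] b3 r8: had r1 ⇒ C
  [6] b7 r6: had r6 ⇒ H
  [7] b6 r1: had r1 ⇒ H
  [8] b3 r8: had r8 ⇒ H
  [9] b4 r2: had r3 ⇒ C

CLASS = HIT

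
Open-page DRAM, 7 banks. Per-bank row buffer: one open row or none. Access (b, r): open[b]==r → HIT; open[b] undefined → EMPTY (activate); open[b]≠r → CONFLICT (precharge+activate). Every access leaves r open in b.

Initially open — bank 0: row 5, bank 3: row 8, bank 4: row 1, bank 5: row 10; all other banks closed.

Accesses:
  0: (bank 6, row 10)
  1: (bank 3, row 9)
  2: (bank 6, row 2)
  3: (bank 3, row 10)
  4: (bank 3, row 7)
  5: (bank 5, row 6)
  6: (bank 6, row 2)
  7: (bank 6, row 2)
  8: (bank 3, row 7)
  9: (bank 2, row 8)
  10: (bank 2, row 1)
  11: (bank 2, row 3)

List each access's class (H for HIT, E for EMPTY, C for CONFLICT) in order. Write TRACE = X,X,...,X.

TRACE = E,C,C,C,C,C,H,H,H,E,C,C

step 0: bank6 None->10 [EMPTY]
step 1: bank3 8->9 [CONFLICT]
step 2: bank6 10->2 [CONFLICT]
step 3: bank3 9->10 [CONFLICT]
step 4: bank3 10->7 [CONFLICT]
step 5: bank5 10->6 [CONFLICT]
step 6: bank6 2->2 [HIT]
step 7: bank6 2->2 [HIT]
step 8: bank3 7->7 [HIT]
step 9: bank2 None->8 [EMPTY]
step 10: bank2 8->1 [CONFLICT]
step 11: bank2 1->3 [CONFLICT]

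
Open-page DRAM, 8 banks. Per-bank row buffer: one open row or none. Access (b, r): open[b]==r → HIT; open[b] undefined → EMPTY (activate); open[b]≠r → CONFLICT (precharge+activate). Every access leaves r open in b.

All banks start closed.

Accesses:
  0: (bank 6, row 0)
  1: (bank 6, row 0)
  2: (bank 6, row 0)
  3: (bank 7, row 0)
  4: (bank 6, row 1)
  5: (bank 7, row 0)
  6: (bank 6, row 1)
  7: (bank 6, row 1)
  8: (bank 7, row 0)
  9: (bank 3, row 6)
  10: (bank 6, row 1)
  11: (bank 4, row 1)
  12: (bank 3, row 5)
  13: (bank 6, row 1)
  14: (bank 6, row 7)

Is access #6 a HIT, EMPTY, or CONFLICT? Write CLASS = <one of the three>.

CLASS = HIT

step 0: bank6 None->0 [EMPTY]
step 1: bank6 0->0 [HIT]
step 2: bank6 0->0 [HIT]
step 3: bank7 None->0 [EMPTY]
step 4: bank6 0->1 [CONFLICT]
step 5: bank7 0->0 [HIT]
step 6: bank6 1->1 [HIT]
step 7: bank6 1->1 [HIT]
step 8: bank7 0->0 [HIT]
step 9: bank3 None->6 [EMPTY]
step 10: bank6 1->1 [HIT]
step 11: bank4 None->1 [EMPTY]
step 12: bank3 6->5 [CONFLICT]
step 13: bank6 1->1 [HIT]
step 14: bank6 1->7 [CONFLICT]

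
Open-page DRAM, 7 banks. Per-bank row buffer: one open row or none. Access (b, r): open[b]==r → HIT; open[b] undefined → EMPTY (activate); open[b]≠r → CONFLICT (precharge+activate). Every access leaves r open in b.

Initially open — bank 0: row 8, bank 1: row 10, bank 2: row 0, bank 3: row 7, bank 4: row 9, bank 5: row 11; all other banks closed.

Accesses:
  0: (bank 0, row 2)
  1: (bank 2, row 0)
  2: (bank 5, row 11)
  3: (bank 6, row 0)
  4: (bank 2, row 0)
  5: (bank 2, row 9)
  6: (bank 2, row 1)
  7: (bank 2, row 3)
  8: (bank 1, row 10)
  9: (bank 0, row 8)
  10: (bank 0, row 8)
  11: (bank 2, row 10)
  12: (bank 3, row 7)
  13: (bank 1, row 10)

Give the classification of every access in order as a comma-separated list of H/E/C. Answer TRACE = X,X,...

TRACE = C,H,H,E,H,C,C,C,H,C,H,C,H,H

0: bank 0 row 2 — prev 8 → CONFLICT
1: bank 2 row 0 — prev 0 → HIT
2: bank 5 row 11 — prev 11 → HIT
3: bank 6 row 0 — prev None → EMPTY
4: bank 2 row 0 — prev 0 → HIT
5: bank 2 row 9 — prev 0 → CONFLICT
6: bank 2 row 1 — prev 9 → CONFLICT
7: bank 2 row 3 — prev 1 → CONFLICT
8: bank 1 row 10 — prev 10 → HIT
9: bank 0 row 8 — prev 2 → CONFLICT
10: bank 0 row 8 — prev 8 → HIT
11: bank 2 row 10 — prev 3 → CONFLICT
12: bank 3 row 7 — prev 7 → HIT
13: bank 1 row 10 — prev 10 → HIT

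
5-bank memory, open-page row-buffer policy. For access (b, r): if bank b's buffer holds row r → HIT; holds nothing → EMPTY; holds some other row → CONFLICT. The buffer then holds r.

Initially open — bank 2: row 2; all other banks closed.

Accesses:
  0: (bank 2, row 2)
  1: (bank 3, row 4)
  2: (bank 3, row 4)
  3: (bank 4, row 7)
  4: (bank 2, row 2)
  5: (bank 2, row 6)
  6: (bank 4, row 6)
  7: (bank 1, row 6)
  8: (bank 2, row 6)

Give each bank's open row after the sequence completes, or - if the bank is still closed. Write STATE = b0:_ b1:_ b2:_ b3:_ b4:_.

step 0: bank2 2->2 [HIT]
step 1: bank3 None->4 [EMPTY]
step 2: bank3 4->4 [HIT]
step 3: bank4 None->7 [EMPTY]
step 4: bank2 2->2 [HIT]
step 5: bank2 2->6 [CONFLICT]
step 6: bank4 7->6 [CONFLICT]
step 7: bank1 None->6 [EMPTY]
step 8: bank2 6->6 [HIT]

STATE = b0:- b1:6 b2:6 b3:4 b4:6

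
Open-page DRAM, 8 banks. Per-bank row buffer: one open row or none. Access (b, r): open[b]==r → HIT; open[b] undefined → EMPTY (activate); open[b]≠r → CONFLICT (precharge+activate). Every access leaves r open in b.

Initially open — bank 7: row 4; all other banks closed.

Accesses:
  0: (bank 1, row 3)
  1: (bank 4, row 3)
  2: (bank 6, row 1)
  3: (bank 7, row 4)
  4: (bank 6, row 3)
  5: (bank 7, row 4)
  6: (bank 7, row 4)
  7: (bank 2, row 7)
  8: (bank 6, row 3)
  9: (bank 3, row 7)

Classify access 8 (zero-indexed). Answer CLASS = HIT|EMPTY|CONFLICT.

#0 (1,3) E
#1 (4,3) E
#2 (6,1) E
#3 (7,4) H  (was 4)
#4 (6,3) C  (was 1)
#5 (7,4) H  (was 4)
#6 (7,4) H  (was 4)
#7 (2,7) E
#8 (6,3) H  (was 3)
#9 (3,7) E

CLASS = HIT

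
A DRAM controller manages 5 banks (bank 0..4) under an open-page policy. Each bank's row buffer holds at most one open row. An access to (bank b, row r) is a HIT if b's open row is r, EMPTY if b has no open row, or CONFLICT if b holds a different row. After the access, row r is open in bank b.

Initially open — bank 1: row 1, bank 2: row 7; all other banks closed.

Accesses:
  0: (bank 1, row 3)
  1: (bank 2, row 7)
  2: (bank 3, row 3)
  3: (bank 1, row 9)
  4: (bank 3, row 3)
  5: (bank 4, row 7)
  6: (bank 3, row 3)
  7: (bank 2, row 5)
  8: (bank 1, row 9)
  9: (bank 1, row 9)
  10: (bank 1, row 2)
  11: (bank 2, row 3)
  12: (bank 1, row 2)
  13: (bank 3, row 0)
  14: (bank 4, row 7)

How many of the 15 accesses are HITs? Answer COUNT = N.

#0 (1,3) C  (was 1)
#1 (2,7) H  (was 7)
#2 (3,3) E
#3 (1,9) C  (was 3)
#4 (3,3) H  (was 3)
#5 (4,7) E
#6 (3,3) H  (was 3)
#7 (2,5) C  (was 7)
#8 (1,9) H  (was 9)
#9 (1,9) H  (was 9)
#10 (1,2) C  (was 9)
#11 (2,3) C  (was 5)
#12 (1,2) H  (was 2)
#13 (3,0) C  (was 3)
#14 (4,7) H  (was 7)

COUNT = 7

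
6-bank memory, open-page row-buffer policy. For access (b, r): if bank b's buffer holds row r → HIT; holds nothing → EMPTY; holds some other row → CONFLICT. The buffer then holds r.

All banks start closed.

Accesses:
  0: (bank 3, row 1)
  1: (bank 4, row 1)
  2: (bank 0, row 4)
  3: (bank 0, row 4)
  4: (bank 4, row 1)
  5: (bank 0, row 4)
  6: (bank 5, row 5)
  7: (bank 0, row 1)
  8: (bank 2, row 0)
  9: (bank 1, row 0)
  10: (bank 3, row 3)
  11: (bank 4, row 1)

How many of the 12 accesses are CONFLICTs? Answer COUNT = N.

COUNT = 2

0: bank 3 row 1 — prev None → EMPTY
1: bank 4 row 1 — prev None → EMPTY
2: bank 0 row 4 — prev None → EMPTY
3: bank 0 row 4 — prev 4 → HIT
4: bank 4 row 1 — prev 1 → HIT
5: bank 0 row 4 — prev 4 → HIT
6: bank 5 row 5 — prev None → EMPTY
7: bank 0 row 1 — prev 4 → CONFLICT
8: bank 2 row 0 — prev None → EMPTY
9: bank 1 row 0 — prev None → EMPTY
10: bank 3 row 3 — prev 1 → CONFLICT
11: bank 4 row 1 — prev 1 → HIT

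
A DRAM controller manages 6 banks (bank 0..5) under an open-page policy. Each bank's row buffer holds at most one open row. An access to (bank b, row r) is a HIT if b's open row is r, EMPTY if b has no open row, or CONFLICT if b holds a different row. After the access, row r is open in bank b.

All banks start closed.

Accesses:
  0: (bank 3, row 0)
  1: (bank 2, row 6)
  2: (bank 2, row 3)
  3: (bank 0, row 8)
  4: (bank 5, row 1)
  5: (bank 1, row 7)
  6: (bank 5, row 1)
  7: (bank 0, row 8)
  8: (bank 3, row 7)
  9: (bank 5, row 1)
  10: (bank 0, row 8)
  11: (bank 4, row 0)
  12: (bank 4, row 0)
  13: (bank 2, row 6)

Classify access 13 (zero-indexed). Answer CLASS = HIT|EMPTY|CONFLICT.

#0 (3,0) E
#1 (2,6) E
#2 (2,3) C  (was 6)
#3 (0,8) E
#4 (5,1) E
#5 (1,7) E
#6 (5,1) H  (was 1)
#7 (0,8) H  (was 8)
#8 (3,7) C  (was 0)
#9 (5,1) H  (was 1)
#10 (0,8) H  (was 8)
#11 (4,0) E
#12 (4,0) H  (was 0)
#13 (2,6) C  (was 3)

CLASS = CONFLICT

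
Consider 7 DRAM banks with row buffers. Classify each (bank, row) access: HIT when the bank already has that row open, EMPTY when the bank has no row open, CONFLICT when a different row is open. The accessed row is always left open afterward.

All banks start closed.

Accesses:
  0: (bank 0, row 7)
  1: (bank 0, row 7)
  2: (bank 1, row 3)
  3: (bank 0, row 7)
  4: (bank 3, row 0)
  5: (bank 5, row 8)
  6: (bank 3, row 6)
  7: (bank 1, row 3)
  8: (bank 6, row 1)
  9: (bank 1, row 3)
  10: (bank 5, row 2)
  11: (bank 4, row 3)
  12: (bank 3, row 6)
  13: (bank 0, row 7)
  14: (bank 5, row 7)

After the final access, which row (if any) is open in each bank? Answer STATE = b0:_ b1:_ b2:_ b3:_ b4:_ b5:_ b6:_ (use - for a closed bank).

step 0: bank0 None->7 [EMPTY]
step 1: bank0 7->7 [HIT]
step 2: bank1 None->3 [EMPTY]
step 3: bank0 7->7 [HIT]
step 4: bank3 None->0 [EMPTY]
step 5: bank5 None->8 [EMPTY]
step 6: bank3 0->6 [CONFLICT]
step 7: bank1 3->3 [HIT]
step 8: bank6 None->1 [EMPTY]
step 9: bank1 3->3 [HIT]
step 10: bank5 8->2 [CONFLICT]
step 11: bank4 None->3 [EMPTY]
step 12: bank3 6->6 [HIT]
step 13: bank0 7->7 [HIT]
step 14: bank5 2->7 [CONFLICT]

STATE = b0:7 b1:3 b2:- b3:6 b4:3 b5:7 b6:1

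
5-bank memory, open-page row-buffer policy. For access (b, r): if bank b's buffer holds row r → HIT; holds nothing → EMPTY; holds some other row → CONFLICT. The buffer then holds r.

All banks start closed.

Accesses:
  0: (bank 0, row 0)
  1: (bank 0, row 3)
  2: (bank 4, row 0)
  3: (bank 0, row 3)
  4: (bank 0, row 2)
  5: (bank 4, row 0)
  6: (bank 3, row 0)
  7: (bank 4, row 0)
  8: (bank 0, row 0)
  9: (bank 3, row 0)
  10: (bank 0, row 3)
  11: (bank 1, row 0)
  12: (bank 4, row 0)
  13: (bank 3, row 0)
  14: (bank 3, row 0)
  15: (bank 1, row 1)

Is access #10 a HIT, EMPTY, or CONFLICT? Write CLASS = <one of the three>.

#0 (0,0) E
#1 (0,3) C  (was 0)
#2 (4,0) E
#3 (0,3) H  (was 3)
#4 (0,2) C  (was 3)
#5 (4,0) H  (was 0)
#6 (3,0) E
#7 (4,0) H  (was 0)
#8 (0,0) C  (was 2)
#9 (3,0) H  (was 0)
#10 (0,3) C  (was 0)
#11 (1,0) E
#12 (4,0) H  (was 0)
#13 (3,0) H  (was 0)
#14 (3,0) H  (was 0)
#15 (1,1) C  (was 0)

CLASS = CONFLICT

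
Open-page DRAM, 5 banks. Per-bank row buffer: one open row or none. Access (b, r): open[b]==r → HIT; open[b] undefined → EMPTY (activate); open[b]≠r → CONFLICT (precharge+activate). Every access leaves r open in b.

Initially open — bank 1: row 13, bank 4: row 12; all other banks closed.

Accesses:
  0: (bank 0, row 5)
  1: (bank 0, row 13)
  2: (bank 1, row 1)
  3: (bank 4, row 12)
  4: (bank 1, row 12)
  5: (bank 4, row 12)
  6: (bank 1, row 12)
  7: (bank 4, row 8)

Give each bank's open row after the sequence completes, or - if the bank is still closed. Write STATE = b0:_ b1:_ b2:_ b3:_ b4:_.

step 0: bank0 None->5 [EMPTY]
step 1: bank0 5->13 [CONFLICT]
step 2: bank1 13->1 [CONFLICT]
step 3: bank4 12->12 [HIT]
step 4: bank1 1->12 [CONFLICT]
step 5: bank4 12->12 [HIT]
step 6: bank1 12->12 [HIT]
step 7: bank4 12->8 [CONFLICT]

STATE = b0:13 b1:12 b2:- b3:- b4:8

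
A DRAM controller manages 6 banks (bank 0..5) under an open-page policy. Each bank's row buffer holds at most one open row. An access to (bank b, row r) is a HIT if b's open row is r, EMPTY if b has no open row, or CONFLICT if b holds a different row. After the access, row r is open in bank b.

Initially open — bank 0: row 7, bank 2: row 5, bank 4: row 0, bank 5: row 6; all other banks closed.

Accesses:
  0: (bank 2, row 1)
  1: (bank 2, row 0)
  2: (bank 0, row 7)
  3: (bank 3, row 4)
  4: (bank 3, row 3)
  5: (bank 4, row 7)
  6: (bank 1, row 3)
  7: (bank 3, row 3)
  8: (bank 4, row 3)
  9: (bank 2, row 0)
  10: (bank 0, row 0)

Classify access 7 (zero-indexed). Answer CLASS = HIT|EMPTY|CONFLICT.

0: bank 2 row 1 — prev 5 → CONFLICT
1: bank 2 row 0 — prev 1 → CONFLICT
2: bank 0 row 7 — prev 7 → HIT
3: bank 3 row 4 — prev None → EMPTY
4: bank 3 row 3 — prev 4 → CONFLICT
5: bank 4 row 7 — prev 0 → CONFLICT
6: bank 1 row 3 — prev None → EMPTY
7: bank 3 row 3 — prev 3 → HIT
8: bank 4 row 3 — prev 7 → CONFLICT
9: bank 2 row 0 — prev 0 → HIT
10: bank 0 row 0 — prev 7 → CONFLICT

CLASS = HIT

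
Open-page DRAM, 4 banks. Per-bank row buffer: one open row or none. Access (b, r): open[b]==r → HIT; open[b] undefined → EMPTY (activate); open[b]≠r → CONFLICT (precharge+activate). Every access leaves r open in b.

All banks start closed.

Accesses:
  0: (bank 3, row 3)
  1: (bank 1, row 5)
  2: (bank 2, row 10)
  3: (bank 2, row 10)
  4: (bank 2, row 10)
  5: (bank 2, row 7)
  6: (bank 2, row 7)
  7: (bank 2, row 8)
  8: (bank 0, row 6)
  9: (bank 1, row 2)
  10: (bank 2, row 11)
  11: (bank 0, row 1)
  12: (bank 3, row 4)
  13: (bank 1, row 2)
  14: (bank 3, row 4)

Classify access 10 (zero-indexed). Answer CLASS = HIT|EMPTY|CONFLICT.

#0 (3,3) E
#1 (1,5) E
#2 (2,10) E
#3 (2,10) H  (was 10)
#4 (2,10) H  (was 10)
#5 (2,7) C  (was 10)
#6 (2,7) H  (was 7)
#7 (2,8) C  (was 7)
#8 (0,6) E
#9 (1,2) C  (was 5)
#10 (2,11) C  (was 8)
#11 (0,1) C  (was 6)
#12 (3,4) C  (was 3)
#13 (1,2) H  (was 2)
#14 (3,4) H  (was 4)

CLASS = CONFLICT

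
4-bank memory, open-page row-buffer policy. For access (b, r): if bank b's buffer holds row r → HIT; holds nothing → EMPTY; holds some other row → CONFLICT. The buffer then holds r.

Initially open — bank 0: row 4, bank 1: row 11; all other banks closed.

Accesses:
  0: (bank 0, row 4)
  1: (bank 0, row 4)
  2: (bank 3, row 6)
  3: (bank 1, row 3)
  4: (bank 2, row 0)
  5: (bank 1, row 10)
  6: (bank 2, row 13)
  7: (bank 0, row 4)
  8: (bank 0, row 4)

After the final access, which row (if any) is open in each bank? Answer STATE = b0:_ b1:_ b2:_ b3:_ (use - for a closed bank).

STATE = b0:4 b1:10 b2:13 b3:6

  [0] b0 r4: had r4 ⇒ H
  [1] b0 r4: had r4 ⇒ H
  [2] b3 r6: no row ⇒ E
  [3] b1 r3: had r11 ⇒ C
  [4] b2 r0: no row ⇒ E
  [5] b1 r10: had r3 ⇒ C
  [6] b2 r13: had r0 ⇒ C
  [7] b0 r4: had r4 ⇒ H
  [8] b0 r4: had r4 ⇒ H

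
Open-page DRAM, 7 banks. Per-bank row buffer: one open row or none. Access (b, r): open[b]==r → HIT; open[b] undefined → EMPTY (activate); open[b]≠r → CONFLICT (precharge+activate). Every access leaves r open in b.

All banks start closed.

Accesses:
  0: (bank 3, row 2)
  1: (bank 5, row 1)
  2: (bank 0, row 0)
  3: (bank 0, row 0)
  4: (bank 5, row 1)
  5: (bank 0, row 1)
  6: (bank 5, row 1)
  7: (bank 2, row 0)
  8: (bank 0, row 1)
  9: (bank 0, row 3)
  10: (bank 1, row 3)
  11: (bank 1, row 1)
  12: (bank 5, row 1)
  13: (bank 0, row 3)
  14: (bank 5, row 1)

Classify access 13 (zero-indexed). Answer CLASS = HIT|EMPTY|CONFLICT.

CLASS = HIT

#0 (3,2) E
#1 (5,1) E
#2 (0,0) E
#3 (0,0) H  (was 0)
#4 (5,1) H  (was 1)
#5 (0,1) C  (was 0)
#6 (5,1) H  (was 1)
#7 (2,0) E
#8 (0,1) H  (was 1)
#9 (0,3) C  (was 1)
#10 (1,3) E
#11 (1,1) C  (was 3)
#12 (5,1) H  (was 1)
#13 (0,3) H  (was 3)
#14 (5,1) H  (was 1)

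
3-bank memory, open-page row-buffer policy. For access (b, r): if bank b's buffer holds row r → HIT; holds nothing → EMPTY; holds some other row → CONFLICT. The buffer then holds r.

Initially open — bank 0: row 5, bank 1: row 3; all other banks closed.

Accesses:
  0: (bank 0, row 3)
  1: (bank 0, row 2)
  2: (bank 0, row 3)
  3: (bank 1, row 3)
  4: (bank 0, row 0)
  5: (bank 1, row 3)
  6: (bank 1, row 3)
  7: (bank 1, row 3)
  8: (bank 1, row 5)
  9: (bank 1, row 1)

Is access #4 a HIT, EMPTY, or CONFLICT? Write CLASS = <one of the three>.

  [0] b0 r3: had r5 ⇒ C
  [1] b0 r2: had r3 ⇒ C
  [2] b0 r3: had r2 ⇒ C
  [3] b1 r3: had r3 ⇒ H
  [4] b0 r0: had r3 ⇒ C
  [5] b1 r3: had r3 ⇒ H
  [6] b1 r3: had r3 ⇒ H
  [7] b1 r3: had r3 ⇒ H
  [8] b1 r5: had r3 ⇒ C
  [9] b1 r1: had r5 ⇒ C

CLASS = CONFLICT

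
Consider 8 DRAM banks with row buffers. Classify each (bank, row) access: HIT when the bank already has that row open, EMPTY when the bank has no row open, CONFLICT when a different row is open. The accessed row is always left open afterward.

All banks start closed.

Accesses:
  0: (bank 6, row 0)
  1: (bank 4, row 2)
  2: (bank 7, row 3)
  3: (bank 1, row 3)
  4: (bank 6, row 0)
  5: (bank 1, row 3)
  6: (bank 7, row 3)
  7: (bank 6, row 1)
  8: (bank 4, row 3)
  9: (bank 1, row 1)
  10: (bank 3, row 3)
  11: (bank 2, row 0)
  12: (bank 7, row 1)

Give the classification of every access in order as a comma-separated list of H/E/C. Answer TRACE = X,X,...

TRACE = E,E,E,E,H,H,H,C,C,C,E,E,C

  [0] b6 r0: no row ⇒ E
  [1] b4 r2: no row ⇒ E
  [2] b7 r3: no row ⇒ E
  [3] b1 r3: no row ⇒ E
  [4] b6 r0: had r0 ⇒ H
  [5] b1 r3: had r3 ⇒ H
  [6] b7 r3: had r3 ⇒ H
  [7] b6 r1: had r0 ⇒ C
  [8] b4 r3: had r2 ⇒ C
  [9] b1 r1: had r3 ⇒ C
  [10] b3 r3: no row ⇒ E
  [11] b2 r0: no row ⇒ E
  [12] b7 r1: had r3 ⇒ C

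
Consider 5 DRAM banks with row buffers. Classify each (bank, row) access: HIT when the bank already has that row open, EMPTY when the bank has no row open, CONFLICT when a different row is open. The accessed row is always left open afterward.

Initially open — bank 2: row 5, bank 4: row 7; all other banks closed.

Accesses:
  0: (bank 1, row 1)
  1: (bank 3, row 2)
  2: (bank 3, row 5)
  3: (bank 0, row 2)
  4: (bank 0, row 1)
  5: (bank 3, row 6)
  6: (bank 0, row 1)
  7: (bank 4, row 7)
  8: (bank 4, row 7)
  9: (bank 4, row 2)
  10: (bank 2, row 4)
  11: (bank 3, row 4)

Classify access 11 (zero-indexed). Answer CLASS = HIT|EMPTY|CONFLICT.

  [0] b1 r1: no row ⇒ E
  [1] b3 r2: no row ⇒ E
  [2] b3 r5: had r2 ⇒ C
  [3] b0 r2: no row ⇒ E
  [4] b0 r1: had r2 ⇒ C
  [5] b3 r6: had r5 ⇒ C
  [6] b0 r1: had r1 ⇒ H
  [7] b4 r7: had r7 ⇒ H
  [8] b4 r7: had r7 ⇒ H
  [9] b4 r2: had r7 ⇒ C
  [10] b2 r4: had r5 ⇒ C
  [11] b3 r4: had r6 ⇒ C

CLASS = CONFLICT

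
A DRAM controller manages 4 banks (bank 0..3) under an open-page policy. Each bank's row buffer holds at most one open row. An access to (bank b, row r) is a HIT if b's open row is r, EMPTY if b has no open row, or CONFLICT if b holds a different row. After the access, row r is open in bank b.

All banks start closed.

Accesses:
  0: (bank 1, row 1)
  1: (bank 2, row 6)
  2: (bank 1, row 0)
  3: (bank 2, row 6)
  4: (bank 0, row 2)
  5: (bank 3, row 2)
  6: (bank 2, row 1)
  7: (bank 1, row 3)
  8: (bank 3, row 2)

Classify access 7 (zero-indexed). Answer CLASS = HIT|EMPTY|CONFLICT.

0: bank 1 row 1 — prev None → EMPTY
1: bank 2 row 6 — prev None → EMPTY
2: bank 1 row 0 — prev 1 → CONFLICT
3: bank 2 row 6 — prev 6 → HIT
4: bank 0 row 2 — prev None → EMPTY
5: bank 3 row 2 — prev None → EMPTY
6: bank 2 row 1 — prev 6 → CONFLICT
7: bank 1 row 3 — prev 0 → CONFLICT
8: bank 3 row 2 — prev 2 → HIT

CLASS = CONFLICT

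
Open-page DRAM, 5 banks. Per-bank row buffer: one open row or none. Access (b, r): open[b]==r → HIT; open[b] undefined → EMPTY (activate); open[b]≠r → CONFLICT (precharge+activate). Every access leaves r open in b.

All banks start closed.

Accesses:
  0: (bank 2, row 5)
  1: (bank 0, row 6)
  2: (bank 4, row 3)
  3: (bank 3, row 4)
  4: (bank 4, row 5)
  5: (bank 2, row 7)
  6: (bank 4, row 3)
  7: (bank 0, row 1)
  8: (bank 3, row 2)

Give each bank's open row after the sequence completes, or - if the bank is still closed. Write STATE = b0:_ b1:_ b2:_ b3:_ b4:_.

STATE = b0:1 b1:- b2:7 b3:2 b4:3

#0 (2,5) E
#1 (0,6) E
#2 (4,3) E
#3 (3,4) E
#4 (4,5) C  (was 3)
#5 (2,7) C  (was 5)
#6 (4,3) C  (was 5)
#7 (0,1) C  (was 6)
#8 (3,2) C  (was 4)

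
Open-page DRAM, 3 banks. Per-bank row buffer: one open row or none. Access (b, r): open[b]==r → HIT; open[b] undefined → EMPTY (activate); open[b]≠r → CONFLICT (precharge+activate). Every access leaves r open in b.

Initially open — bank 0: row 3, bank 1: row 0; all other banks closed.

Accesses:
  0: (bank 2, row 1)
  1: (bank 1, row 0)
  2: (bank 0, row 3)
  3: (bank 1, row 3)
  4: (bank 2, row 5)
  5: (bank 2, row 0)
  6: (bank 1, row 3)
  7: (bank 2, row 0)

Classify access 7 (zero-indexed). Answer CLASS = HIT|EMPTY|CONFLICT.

step 0: bank2 None->1 [EMPTY]
step 1: bank1 0->0 [HIT]
step 2: bank0 3->3 [HIT]
step 3: bank1 0->3 [CONFLICT]
step 4: bank2 1->5 [CONFLICT]
step 5: bank2 5->0 [CONFLICT]
step 6: bank1 3->3 [HIT]
step 7: bank2 0->0 [HIT]

CLASS = HIT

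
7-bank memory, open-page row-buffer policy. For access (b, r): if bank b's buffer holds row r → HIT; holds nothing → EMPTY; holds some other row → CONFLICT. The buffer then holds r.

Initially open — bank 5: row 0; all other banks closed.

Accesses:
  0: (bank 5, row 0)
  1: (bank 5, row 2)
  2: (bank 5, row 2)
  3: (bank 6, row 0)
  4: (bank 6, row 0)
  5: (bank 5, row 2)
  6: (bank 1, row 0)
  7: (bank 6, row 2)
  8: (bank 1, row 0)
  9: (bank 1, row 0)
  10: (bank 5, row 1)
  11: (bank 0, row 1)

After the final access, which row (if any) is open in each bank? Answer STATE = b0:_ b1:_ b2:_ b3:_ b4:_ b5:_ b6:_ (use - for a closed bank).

STATE = b0:1 b1:0 b2:- b3:- b4:- b5:1 b6:2

  [0] b5 r0: had r0 ⇒ H
  [1] b5 r2: had r0 ⇒ C
  [2] b5 r2: had r2 ⇒ H
  [3] b6 r0: no row ⇒ E
  [4] b6 r0: had r0 ⇒ H
  [5] b5 r2: had r2 ⇒ H
  [6] b1 r0: no row ⇒ E
  [7] b6 r2: had r0 ⇒ C
  [8] b1 r0: had r0 ⇒ H
  [9] b1 r0: had r0 ⇒ H
  [10] b5 r1: had r2 ⇒ C
  [11] b0 r1: no row ⇒ E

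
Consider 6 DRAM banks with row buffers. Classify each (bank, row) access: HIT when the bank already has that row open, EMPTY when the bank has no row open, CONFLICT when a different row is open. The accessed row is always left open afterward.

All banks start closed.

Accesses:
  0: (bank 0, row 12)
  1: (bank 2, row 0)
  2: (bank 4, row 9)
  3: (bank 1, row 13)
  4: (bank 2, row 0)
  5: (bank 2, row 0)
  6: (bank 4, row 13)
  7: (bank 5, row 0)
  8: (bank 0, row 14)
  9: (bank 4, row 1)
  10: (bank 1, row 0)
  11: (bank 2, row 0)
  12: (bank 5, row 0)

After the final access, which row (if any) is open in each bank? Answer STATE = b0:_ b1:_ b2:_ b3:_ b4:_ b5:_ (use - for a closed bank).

#0 (0,12) E
#1 (2,0) E
#2 (4,9) E
#3 (1,13) E
#4 (2,0) H  (was 0)
#5 (2,0) H  (was 0)
#6 (4,13) C  (was 9)
#7 (5,0) E
#8 (0,14) C  (was 12)
#9 (4,1) C  (was 13)
#10 (1,0) C  (was 13)
#11 (2,0) H  (was 0)
#12 (5,0) H  (was 0)

STATE = b0:14 b1:0 b2:0 b3:- b4:1 b5:0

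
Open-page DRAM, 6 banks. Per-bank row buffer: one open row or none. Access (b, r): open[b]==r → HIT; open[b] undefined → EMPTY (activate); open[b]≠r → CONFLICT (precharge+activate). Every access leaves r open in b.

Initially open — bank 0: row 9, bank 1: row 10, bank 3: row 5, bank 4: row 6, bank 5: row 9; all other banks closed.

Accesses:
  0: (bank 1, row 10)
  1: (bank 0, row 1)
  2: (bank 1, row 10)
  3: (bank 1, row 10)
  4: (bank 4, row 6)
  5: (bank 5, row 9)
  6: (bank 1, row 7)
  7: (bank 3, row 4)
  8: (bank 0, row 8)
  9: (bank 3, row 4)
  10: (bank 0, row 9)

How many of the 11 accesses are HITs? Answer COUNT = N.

step 0: bank1 10->10 [HIT]
step 1: bank0 9->1 [CONFLICT]
step 2: bank1 10->10 [HIT]
step 3: bank1 10->10 [HIT]
step 4: bank4 6->6 [HIT]
step 5: bank5 9->9 [HIT]
step 6: bank1 10->7 [CONFLICT]
step 7: bank3 5->4 [CONFLICT]
step 8: bank0 1->8 [CONFLICT]
step 9: bank3 4->4 [HIT]
step 10: bank0 8->9 [CONFLICT]

COUNT = 6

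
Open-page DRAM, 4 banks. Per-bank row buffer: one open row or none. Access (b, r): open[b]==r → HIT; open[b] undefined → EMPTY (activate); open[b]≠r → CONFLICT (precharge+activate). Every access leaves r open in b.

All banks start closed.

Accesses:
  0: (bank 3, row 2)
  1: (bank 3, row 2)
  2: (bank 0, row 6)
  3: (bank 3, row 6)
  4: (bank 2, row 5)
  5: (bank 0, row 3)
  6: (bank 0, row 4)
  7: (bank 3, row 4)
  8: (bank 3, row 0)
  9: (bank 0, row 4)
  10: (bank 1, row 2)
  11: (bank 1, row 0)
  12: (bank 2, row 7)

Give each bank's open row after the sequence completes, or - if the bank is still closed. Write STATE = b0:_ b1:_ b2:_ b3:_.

  [0] b3 r2: no row ⇒ E
  [1] b3 r2: had r2 ⇒ H
  [2] b0 r6: no row ⇒ E
  [3] b3 r6: had r2 ⇒ C
  [4] b2 r5: no row ⇒ E
  [5] b0 r3: had r6 ⇒ C
  [6] b0 r4: had r3 ⇒ C
  [7] b3 r4: had r6 ⇒ C
  [8] b3 r0: had r4 ⇒ C
  [9] b0 r4: had r4 ⇒ H
  [10] b1 r2: no row ⇒ E
  [11] b1 r0: had r2 ⇒ C
  [12] b2 r7: had r5 ⇒ C

STATE = b0:4 b1:0 b2:7 b3:0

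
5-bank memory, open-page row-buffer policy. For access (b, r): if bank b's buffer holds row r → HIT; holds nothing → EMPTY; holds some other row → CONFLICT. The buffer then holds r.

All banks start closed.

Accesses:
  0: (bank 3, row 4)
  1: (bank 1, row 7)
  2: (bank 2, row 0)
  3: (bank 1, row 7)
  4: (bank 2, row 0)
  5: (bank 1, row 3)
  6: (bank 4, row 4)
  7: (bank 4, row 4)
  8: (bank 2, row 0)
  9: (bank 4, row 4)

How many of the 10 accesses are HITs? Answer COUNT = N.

step 0: bank3 None->4 [EMPTY]
step 1: bank1 None->7 [EMPTY]
step 2: bank2 None->0 [EMPTY]
step 3: bank1 7->7 [HIT]
step 4: bank2 0->0 [HIT]
step 5: bank1 7->3 [CONFLICT]
step 6: bank4 None->4 [EMPTY]
step 7: bank4 4->4 [HIT]
step 8: bank2 0->0 [HIT]
step 9: bank4 4->4 [HIT]

COUNT = 5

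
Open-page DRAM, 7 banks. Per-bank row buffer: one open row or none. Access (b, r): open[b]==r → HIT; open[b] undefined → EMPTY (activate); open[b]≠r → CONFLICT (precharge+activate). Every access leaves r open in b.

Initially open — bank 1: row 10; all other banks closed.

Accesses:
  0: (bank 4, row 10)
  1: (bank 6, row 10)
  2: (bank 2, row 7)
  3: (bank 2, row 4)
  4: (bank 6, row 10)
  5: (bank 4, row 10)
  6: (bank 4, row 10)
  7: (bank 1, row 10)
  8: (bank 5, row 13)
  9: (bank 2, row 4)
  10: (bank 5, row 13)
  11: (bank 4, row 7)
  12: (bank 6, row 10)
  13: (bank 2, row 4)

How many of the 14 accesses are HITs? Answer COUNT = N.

COUNT = 8

  [0] b4 r10: no row ⇒ E
  [1] b6 r10: no row ⇒ E
  [2] b2 r7: no row ⇒ E
  [3] b2 r4: had r7 ⇒ C
  [4] b6 r10: had r10 ⇒ H
  [5] b4 r10: had r10 ⇒ H
  [6] b4 r10: had r10 ⇒ H
  [7] b1 r10: had r10 ⇒ H
  [8] b5 r13: no row ⇒ E
  [9] b2 r4: had r4 ⇒ H
  [10] b5 r13: had r13 ⇒ H
  [11] b4 r7: had r10 ⇒ C
  [12] b6 r10: had r10 ⇒ H
  [13] b2 r4: had r4 ⇒ H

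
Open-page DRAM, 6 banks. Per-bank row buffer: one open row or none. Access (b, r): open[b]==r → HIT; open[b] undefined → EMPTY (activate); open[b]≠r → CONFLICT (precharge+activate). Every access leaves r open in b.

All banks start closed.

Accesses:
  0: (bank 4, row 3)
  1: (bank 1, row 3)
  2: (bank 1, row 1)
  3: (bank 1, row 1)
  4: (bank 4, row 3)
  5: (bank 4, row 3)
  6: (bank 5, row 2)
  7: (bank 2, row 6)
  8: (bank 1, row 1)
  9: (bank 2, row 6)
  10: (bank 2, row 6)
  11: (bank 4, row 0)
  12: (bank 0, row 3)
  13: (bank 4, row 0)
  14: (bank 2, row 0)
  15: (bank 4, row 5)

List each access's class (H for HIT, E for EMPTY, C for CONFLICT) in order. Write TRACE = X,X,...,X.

0: bank 4 row 3 — prev None → EMPTY
1: bank 1 row 3 — prev None → EMPTY
2: bank 1 row 1 — prev 3 → CONFLICT
3: bank 1 row 1 — prev 1 → HIT
4: bank 4 row 3 — prev 3 → HIT
5: bank 4 row 3 — prev 3 → HIT
6: bank 5 row 2 — prev None → EMPTY
7: bank 2 row 6 — prev None → EMPTY
8: bank 1 row 1 — prev 1 → HIT
9: bank 2 row 6 — prev 6 → HIT
10: bank 2 row 6 — prev 6 → HIT
11: bank 4 row 0 — prev 3 → CONFLICT
12: bank 0 row 3 — prev None → EMPTY
13: bank 4 row 0 — prev 0 → HIT
14: bank 2 row 0 — prev 6 → CONFLICT
15: bank 4 row 5 — prev 0 → CONFLICT

TRACE = E,E,C,H,H,H,E,E,H,H,H,C,E,H,C,C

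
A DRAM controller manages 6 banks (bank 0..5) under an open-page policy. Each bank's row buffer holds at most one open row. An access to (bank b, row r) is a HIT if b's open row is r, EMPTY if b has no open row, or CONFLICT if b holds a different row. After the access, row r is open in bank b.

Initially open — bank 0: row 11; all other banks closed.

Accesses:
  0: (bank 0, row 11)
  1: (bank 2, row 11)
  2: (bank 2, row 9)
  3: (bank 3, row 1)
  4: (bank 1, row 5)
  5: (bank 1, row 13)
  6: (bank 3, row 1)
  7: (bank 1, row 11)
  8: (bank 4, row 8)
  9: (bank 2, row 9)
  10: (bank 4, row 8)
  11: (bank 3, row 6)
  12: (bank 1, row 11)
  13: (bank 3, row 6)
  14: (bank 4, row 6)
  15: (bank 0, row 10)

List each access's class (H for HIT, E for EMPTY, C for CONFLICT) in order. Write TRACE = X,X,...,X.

TRACE = H,E,C,E,E,C,H,C,E,H,H,C,H,H,C,C

  [0] b0 r11: had r11 ⇒ H
  [1] b2 r11: no row ⇒ E
  [2] b2 r9: had r11 ⇒ C
  [3] b3 r1: no row ⇒ E
  [4] b1 r5: no row ⇒ E
  [5] b1 r13: had r5 ⇒ C
  [6] b3 r1: had r1 ⇒ H
  [7] b1 r11: had r13 ⇒ C
  [8] b4 r8: no row ⇒ E
  [9] b2 r9: had r9 ⇒ H
  [10] b4 r8: had r8 ⇒ H
  [11] b3 r6: had r1 ⇒ C
  [12] b1 r11: had r11 ⇒ H
  [13] b3 r6: had r6 ⇒ H
  [14] b4 r6: had r8 ⇒ C
  [15] b0 r10: had r11 ⇒ C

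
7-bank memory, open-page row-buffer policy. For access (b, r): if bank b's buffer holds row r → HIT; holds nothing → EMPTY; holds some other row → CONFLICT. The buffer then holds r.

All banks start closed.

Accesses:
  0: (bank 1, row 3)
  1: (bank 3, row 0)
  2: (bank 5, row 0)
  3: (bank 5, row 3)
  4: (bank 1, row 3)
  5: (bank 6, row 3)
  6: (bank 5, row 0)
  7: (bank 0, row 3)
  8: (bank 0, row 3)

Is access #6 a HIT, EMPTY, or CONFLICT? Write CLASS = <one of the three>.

  [0] b1 r3: no row ⇒ E
  [1] b3 r0: no row ⇒ E
  [2] b5 r0: no row ⇒ E
  [3] b5 r3: had r0 ⇒ C
  [4] b1 r3: had r3 ⇒ H
  [5] b6 r3: no row ⇒ E
  [6] b5 r0: had r3 ⇒ C
  [7] b0 r3: no row ⇒ E
  [8] b0 r3: had r3 ⇒ H

CLASS = CONFLICT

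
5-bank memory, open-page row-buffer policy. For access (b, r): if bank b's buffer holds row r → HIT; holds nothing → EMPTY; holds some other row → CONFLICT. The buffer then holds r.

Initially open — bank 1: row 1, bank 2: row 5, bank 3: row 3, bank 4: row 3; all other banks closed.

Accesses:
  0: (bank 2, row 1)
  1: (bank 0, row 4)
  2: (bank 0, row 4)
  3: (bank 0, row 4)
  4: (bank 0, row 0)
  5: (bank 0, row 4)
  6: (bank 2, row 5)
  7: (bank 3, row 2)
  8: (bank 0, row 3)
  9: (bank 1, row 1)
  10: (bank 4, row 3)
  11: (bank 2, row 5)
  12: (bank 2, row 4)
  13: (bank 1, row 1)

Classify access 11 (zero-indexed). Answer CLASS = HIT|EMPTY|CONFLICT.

0: bank 2 row 1 — prev 5 → CONFLICT
1: bank 0 row 4 — prev None → EMPTY
2: bank 0 row 4 — prev 4 → HIT
3: bank 0 row 4 — prev 4 → HIT
4: bank 0 row 0 — prev 4 → CONFLICT
5: bank 0 row 4 — prev 0 → CONFLICT
6: bank 2 row 5 — prev 1 → CONFLICT
7: bank 3 row 2 — prev 3 → CONFLICT
8: bank 0 row 3 — prev 4 → CONFLICT
9: bank 1 row 1 — prev 1 → HIT
10: bank 4 row 3 — prev 3 → HIT
11: bank 2 row 5 — prev 5 → HIT
12: bank 2 row 4 — prev 5 → CONFLICT
13: bank 1 row 1 — prev 1 → HIT

CLASS = HIT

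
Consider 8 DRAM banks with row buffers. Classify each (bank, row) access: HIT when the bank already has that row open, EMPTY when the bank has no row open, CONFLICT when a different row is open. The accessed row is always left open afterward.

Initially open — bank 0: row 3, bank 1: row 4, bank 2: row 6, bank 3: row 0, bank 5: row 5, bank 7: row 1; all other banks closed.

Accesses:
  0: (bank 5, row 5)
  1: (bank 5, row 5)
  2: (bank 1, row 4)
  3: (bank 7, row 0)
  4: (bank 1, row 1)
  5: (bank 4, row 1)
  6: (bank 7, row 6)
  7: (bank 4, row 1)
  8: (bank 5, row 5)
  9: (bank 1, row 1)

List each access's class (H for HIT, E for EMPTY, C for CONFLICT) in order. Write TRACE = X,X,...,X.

  [0] b5 r5: had r5 ⇒ H
  [1] b5 r5: had r5 ⇒ H
  [2] b1 r4: had r4 ⇒ H
  [3] b7 r0: had r1 ⇒ C
  [4] b1 r1: had r4 ⇒ C
  [5] b4 r1: no row ⇒ E
  [6] b7 r6: had r0 ⇒ C
  [7] b4 r1: had r1 ⇒ H
  [8] b5 r5: had r5 ⇒ H
  [9] b1 r1: had r1 ⇒ H

TRACE = H,H,H,C,C,E,C,H,H,H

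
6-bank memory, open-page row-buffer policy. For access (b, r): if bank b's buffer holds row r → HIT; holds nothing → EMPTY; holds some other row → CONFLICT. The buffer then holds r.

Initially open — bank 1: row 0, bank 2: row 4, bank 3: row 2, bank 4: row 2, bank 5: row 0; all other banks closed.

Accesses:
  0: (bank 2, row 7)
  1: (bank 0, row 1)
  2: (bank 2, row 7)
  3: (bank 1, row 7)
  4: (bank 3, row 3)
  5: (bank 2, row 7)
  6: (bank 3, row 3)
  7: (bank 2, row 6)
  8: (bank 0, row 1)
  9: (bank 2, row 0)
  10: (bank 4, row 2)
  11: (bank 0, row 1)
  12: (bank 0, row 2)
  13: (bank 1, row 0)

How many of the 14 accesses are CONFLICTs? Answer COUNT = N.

  [0] b2 r7: had r4 ⇒ C
  [1] b0 r1: no row ⇒ E
  [2] b2 r7: had r7 ⇒ H
  [3] b1 r7: had r0 ⇒ C
  [4] b3 r3: had r2 ⇒ C
  [5] b2 r7: had r7 ⇒ H
  [6] b3 r3: had r3 ⇒ H
  [7] b2 r6: had r7 ⇒ C
  [8] b0 r1: had r1 ⇒ H
  [9] b2 r0: had r6 ⇒ C
  [10] b4 r2: had r2 ⇒ H
  [11] b0 r1: had r1 ⇒ H
  [12] b0 r2: had r1 ⇒ C
  [13] b1 r0: had r7 ⇒ C

COUNT = 7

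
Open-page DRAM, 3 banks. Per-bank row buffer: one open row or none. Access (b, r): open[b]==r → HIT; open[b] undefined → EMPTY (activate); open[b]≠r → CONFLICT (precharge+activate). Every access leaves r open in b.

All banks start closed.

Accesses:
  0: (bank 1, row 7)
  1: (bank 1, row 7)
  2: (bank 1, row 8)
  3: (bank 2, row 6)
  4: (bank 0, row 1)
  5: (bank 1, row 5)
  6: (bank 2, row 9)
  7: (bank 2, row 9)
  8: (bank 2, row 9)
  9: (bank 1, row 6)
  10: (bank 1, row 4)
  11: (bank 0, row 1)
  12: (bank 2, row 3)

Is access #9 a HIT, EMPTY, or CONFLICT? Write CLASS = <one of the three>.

  [0] b1 r7: no row ⇒ E
  [1] b1 r7: had r7 ⇒ H
  [2] b1 r8: had r7 ⇒ C
  [3] b2 r6: no row ⇒ E
  [4] b0 r1: no row ⇒ E
  [5] b1 r5: had r8 ⇒ C
  [6] b2 r9: had r6 ⇒ C
  [7] b2 r9: had r9 ⇒ H
  [8] b2 r9: had r9 ⇒ H
  [9] b1 r6: had r5 ⇒ C
  [10] b1 r4: had r6 ⇒ C
  [11] b0 r1: had r1 ⇒ H
  [12] b2 r3: had r9 ⇒ C

CLASS = CONFLICT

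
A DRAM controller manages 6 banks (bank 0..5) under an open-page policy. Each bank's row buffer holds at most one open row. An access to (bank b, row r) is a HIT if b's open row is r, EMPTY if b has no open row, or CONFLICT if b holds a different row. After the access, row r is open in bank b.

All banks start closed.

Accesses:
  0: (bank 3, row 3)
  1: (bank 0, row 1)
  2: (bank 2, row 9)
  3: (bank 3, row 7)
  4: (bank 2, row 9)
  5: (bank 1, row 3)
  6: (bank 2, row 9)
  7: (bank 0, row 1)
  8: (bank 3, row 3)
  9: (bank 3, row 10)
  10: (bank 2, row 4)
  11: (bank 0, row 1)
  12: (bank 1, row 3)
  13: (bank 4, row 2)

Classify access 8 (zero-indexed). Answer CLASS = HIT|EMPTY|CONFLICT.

0: bank 3 row 3 — prev None → EMPTY
1: bank 0 row 1 — prev None → EMPTY
2: bank 2 row 9 — prev None → EMPTY
3: bank 3 row 7 — prev 3 → CONFLICT
4: bank 2 row 9 — prev 9 → HIT
5: bank 1 row 3 — prev None → EMPTY
6: bank 2 row 9 — prev 9 → HIT
7: bank 0 row 1 — prev 1 → HIT
8: bank 3 row 3 — prev 7 → CONFLICT
9: bank 3 row 10 — prev 3 → CONFLICT
10: bank 2 row 4 — prev 9 → CONFLICT
11: bank 0 row 1 — prev 1 → HIT
12: bank 1 row 3 — prev 3 → HIT
13: bank 4 row 2 — prev None → EMPTY

CLASS = CONFLICT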